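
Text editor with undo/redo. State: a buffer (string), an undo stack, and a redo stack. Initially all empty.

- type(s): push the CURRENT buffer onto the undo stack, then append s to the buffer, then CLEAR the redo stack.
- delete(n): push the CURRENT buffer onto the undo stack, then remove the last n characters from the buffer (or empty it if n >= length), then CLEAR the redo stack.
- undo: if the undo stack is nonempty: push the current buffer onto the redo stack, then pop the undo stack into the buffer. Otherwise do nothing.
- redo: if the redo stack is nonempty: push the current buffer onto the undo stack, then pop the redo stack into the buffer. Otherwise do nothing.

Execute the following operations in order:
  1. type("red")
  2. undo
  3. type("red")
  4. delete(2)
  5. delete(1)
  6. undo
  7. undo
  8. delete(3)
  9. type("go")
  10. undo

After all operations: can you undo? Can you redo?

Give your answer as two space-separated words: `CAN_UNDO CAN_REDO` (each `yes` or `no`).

After op 1 (type): buf='red' undo_depth=1 redo_depth=0
After op 2 (undo): buf='(empty)' undo_depth=0 redo_depth=1
After op 3 (type): buf='red' undo_depth=1 redo_depth=0
After op 4 (delete): buf='r' undo_depth=2 redo_depth=0
After op 5 (delete): buf='(empty)' undo_depth=3 redo_depth=0
After op 6 (undo): buf='r' undo_depth=2 redo_depth=1
After op 7 (undo): buf='red' undo_depth=1 redo_depth=2
After op 8 (delete): buf='(empty)' undo_depth=2 redo_depth=0
After op 9 (type): buf='go' undo_depth=3 redo_depth=0
After op 10 (undo): buf='(empty)' undo_depth=2 redo_depth=1

Answer: yes yes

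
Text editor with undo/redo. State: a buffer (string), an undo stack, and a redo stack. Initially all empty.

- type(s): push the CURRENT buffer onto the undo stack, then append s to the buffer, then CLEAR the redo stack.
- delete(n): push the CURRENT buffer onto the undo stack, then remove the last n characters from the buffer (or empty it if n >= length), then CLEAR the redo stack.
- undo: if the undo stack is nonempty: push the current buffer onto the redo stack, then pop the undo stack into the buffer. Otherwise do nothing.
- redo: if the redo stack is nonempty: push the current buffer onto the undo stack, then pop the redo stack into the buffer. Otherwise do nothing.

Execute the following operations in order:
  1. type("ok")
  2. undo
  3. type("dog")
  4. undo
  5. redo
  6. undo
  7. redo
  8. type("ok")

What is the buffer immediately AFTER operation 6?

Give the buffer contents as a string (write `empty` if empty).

Answer: empty

Derivation:
After op 1 (type): buf='ok' undo_depth=1 redo_depth=0
After op 2 (undo): buf='(empty)' undo_depth=0 redo_depth=1
After op 3 (type): buf='dog' undo_depth=1 redo_depth=0
After op 4 (undo): buf='(empty)' undo_depth=0 redo_depth=1
After op 5 (redo): buf='dog' undo_depth=1 redo_depth=0
After op 6 (undo): buf='(empty)' undo_depth=0 redo_depth=1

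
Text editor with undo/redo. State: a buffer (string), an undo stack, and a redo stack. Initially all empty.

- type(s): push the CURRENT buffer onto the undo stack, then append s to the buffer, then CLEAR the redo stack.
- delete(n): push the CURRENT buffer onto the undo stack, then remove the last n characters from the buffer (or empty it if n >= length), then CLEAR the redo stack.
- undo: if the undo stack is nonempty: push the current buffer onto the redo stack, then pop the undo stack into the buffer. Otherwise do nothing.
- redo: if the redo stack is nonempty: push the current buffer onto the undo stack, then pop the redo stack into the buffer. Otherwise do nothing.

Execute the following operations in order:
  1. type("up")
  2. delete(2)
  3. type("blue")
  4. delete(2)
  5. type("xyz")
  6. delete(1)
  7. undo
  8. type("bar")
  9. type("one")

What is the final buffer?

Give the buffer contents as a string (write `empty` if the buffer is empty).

After op 1 (type): buf='up' undo_depth=1 redo_depth=0
After op 2 (delete): buf='(empty)' undo_depth=2 redo_depth=0
After op 3 (type): buf='blue' undo_depth=3 redo_depth=0
After op 4 (delete): buf='bl' undo_depth=4 redo_depth=0
After op 5 (type): buf='blxyz' undo_depth=5 redo_depth=0
After op 6 (delete): buf='blxy' undo_depth=6 redo_depth=0
After op 7 (undo): buf='blxyz' undo_depth=5 redo_depth=1
After op 8 (type): buf='blxyzbar' undo_depth=6 redo_depth=0
After op 9 (type): buf='blxyzbarone' undo_depth=7 redo_depth=0

Answer: blxyzbarone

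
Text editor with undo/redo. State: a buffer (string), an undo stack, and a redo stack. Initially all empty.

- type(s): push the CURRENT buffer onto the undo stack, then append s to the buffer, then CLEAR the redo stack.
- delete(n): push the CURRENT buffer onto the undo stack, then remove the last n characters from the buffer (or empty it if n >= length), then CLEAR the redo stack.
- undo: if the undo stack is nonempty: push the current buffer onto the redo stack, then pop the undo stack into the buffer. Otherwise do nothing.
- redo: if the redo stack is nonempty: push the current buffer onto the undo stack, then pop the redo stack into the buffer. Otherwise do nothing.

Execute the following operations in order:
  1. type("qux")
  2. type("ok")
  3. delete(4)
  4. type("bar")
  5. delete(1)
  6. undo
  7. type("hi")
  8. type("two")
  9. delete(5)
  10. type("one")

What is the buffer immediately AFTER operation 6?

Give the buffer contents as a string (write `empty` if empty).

After op 1 (type): buf='qux' undo_depth=1 redo_depth=0
After op 2 (type): buf='quxok' undo_depth=2 redo_depth=0
After op 3 (delete): buf='q' undo_depth=3 redo_depth=0
After op 4 (type): buf='qbar' undo_depth=4 redo_depth=0
After op 5 (delete): buf='qba' undo_depth=5 redo_depth=0
After op 6 (undo): buf='qbar' undo_depth=4 redo_depth=1

Answer: qbar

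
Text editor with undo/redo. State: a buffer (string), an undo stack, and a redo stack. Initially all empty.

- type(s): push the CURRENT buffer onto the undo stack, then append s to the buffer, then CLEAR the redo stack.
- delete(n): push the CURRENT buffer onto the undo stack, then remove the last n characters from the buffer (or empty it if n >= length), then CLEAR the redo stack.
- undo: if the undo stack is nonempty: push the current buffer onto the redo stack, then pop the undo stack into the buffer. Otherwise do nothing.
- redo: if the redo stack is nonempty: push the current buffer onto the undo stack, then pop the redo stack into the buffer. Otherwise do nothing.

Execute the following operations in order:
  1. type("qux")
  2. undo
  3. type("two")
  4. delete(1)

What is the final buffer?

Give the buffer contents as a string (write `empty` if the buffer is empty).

After op 1 (type): buf='qux' undo_depth=1 redo_depth=0
After op 2 (undo): buf='(empty)' undo_depth=0 redo_depth=1
After op 3 (type): buf='two' undo_depth=1 redo_depth=0
After op 4 (delete): buf='tw' undo_depth=2 redo_depth=0

Answer: tw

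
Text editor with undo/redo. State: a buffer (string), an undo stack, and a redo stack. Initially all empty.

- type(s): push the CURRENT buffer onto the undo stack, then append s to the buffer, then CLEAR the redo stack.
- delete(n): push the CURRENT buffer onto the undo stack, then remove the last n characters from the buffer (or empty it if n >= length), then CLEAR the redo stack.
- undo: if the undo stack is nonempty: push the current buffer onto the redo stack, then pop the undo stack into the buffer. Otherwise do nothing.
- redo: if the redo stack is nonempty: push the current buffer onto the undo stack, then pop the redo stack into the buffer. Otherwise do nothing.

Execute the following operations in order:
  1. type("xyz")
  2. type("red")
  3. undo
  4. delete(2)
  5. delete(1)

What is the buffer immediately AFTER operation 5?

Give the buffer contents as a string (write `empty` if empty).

Answer: empty

Derivation:
After op 1 (type): buf='xyz' undo_depth=1 redo_depth=0
After op 2 (type): buf='xyzred' undo_depth=2 redo_depth=0
After op 3 (undo): buf='xyz' undo_depth=1 redo_depth=1
After op 4 (delete): buf='x' undo_depth=2 redo_depth=0
After op 5 (delete): buf='(empty)' undo_depth=3 redo_depth=0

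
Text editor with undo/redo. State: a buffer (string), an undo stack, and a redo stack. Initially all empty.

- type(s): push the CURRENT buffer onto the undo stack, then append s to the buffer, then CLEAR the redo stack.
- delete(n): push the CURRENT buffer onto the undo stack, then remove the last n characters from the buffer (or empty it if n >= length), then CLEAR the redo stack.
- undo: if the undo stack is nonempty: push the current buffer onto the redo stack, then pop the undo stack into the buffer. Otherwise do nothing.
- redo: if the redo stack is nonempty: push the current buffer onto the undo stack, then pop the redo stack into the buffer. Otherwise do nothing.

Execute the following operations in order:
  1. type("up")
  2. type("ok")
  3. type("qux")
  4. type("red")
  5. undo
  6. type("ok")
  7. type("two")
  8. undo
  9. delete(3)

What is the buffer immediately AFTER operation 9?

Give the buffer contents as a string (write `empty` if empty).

After op 1 (type): buf='up' undo_depth=1 redo_depth=0
After op 2 (type): buf='upok' undo_depth=2 redo_depth=0
After op 3 (type): buf='upokqux' undo_depth=3 redo_depth=0
After op 4 (type): buf='upokquxred' undo_depth=4 redo_depth=0
After op 5 (undo): buf='upokqux' undo_depth=3 redo_depth=1
After op 6 (type): buf='upokquxok' undo_depth=4 redo_depth=0
After op 7 (type): buf='upokquxoktwo' undo_depth=5 redo_depth=0
After op 8 (undo): buf='upokquxok' undo_depth=4 redo_depth=1
After op 9 (delete): buf='upokqu' undo_depth=5 redo_depth=0

Answer: upokqu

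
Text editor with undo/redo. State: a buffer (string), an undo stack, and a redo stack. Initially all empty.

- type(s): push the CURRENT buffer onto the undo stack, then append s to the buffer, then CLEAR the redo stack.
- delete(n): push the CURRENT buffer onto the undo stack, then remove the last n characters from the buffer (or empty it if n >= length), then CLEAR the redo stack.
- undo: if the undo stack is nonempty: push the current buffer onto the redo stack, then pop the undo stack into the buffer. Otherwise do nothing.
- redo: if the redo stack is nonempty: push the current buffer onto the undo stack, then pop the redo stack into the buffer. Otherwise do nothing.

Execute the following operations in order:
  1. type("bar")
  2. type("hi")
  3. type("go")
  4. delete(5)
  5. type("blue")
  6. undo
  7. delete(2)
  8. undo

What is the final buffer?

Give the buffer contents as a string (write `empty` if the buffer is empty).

Answer: ba

Derivation:
After op 1 (type): buf='bar' undo_depth=1 redo_depth=0
After op 2 (type): buf='barhi' undo_depth=2 redo_depth=0
After op 3 (type): buf='barhigo' undo_depth=3 redo_depth=0
After op 4 (delete): buf='ba' undo_depth=4 redo_depth=0
After op 5 (type): buf='bablue' undo_depth=5 redo_depth=0
After op 6 (undo): buf='ba' undo_depth=4 redo_depth=1
After op 7 (delete): buf='(empty)' undo_depth=5 redo_depth=0
After op 8 (undo): buf='ba' undo_depth=4 redo_depth=1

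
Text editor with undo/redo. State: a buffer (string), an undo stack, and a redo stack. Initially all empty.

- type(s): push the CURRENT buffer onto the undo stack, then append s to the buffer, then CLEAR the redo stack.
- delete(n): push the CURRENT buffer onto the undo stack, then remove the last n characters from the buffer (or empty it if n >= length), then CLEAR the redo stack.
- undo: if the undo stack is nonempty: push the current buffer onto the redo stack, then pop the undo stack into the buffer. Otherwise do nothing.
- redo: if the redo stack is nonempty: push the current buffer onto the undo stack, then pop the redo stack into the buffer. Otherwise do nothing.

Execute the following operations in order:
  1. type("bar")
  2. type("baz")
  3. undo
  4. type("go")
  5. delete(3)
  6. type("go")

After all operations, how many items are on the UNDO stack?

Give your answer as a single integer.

Answer: 4

Derivation:
After op 1 (type): buf='bar' undo_depth=1 redo_depth=0
After op 2 (type): buf='barbaz' undo_depth=2 redo_depth=0
After op 3 (undo): buf='bar' undo_depth=1 redo_depth=1
After op 4 (type): buf='bargo' undo_depth=2 redo_depth=0
After op 5 (delete): buf='ba' undo_depth=3 redo_depth=0
After op 6 (type): buf='bago' undo_depth=4 redo_depth=0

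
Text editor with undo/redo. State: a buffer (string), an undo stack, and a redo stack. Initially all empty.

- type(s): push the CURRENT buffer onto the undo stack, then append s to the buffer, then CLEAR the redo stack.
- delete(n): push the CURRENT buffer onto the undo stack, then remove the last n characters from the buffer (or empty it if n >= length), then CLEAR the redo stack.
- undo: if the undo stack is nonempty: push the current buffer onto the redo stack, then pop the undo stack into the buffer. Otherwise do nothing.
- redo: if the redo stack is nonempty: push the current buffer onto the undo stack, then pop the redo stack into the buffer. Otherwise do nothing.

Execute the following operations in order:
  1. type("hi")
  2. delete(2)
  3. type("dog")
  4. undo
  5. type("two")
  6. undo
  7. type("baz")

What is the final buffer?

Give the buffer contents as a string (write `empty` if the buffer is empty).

After op 1 (type): buf='hi' undo_depth=1 redo_depth=0
After op 2 (delete): buf='(empty)' undo_depth=2 redo_depth=0
After op 3 (type): buf='dog' undo_depth=3 redo_depth=0
After op 4 (undo): buf='(empty)' undo_depth=2 redo_depth=1
After op 5 (type): buf='two' undo_depth=3 redo_depth=0
After op 6 (undo): buf='(empty)' undo_depth=2 redo_depth=1
After op 7 (type): buf='baz' undo_depth=3 redo_depth=0

Answer: baz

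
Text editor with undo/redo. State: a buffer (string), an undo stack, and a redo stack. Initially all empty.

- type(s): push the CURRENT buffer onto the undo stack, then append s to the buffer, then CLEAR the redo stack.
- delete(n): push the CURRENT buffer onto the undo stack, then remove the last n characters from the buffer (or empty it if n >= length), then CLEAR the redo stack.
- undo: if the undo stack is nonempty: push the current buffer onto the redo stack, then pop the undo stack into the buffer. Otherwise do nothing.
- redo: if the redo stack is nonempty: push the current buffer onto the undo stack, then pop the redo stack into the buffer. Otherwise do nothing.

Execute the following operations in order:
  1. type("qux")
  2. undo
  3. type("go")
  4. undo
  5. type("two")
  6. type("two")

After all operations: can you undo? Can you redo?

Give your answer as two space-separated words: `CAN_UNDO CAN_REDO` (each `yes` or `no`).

After op 1 (type): buf='qux' undo_depth=1 redo_depth=0
After op 2 (undo): buf='(empty)' undo_depth=0 redo_depth=1
After op 3 (type): buf='go' undo_depth=1 redo_depth=0
After op 4 (undo): buf='(empty)' undo_depth=0 redo_depth=1
After op 5 (type): buf='two' undo_depth=1 redo_depth=0
After op 6 (type): buf='twotwo' undo_depth=2 redo_depth=0

Answer: yes no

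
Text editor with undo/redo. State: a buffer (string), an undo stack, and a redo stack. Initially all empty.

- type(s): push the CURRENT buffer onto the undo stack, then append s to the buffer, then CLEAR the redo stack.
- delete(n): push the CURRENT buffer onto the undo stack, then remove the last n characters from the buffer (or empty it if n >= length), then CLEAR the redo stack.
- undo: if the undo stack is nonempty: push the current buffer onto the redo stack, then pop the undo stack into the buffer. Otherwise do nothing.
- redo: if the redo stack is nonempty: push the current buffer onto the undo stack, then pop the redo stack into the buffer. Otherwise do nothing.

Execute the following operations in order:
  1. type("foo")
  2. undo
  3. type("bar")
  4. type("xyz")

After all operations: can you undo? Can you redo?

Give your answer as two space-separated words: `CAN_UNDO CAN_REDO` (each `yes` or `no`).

After op 1 (type): buf='foo' undo_depth=1 redo_depth=0
After op 2 (undo): buf='(empty)' undo_depth=0 redo_depth=1
After op 3 (type): buf='bar' undo_depth=1 redo_depth=0
After op 4 (type): buf='barxyz' undo_depth=2 redo_depth=0

Answer: yes no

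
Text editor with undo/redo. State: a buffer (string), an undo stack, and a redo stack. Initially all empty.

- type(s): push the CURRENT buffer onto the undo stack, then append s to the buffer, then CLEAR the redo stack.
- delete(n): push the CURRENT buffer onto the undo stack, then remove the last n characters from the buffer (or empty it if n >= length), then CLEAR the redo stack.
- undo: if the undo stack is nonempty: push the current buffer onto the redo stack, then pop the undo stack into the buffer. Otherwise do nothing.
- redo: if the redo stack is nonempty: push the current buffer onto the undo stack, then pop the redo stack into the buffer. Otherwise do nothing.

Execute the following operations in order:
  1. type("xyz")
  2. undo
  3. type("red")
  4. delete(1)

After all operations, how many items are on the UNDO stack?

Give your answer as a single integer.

Answer: 2

Derivation:
After op 1 (type): buf='xyz' undo_depth=1 redo_depth=0
After op 2 (undo): buf='(empty)' undo_depth=0 redo_depth=1
After op 3 (type): buf='red' undo_depth=1 redo_depth=0
After op 4 (delete): buf='re' undo_depth=2 redo_depth=0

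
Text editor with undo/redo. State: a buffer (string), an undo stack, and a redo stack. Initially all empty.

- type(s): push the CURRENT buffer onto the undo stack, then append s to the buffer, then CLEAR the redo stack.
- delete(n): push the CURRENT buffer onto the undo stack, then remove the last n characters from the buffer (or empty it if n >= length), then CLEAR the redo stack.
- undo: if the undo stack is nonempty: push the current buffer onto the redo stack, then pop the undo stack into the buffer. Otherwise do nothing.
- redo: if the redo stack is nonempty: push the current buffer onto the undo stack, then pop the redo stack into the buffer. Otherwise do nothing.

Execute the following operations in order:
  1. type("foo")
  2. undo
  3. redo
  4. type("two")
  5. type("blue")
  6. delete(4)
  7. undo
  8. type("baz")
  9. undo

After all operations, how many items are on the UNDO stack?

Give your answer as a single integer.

Answer: 3

Derivation:
After op 1 (type): buf='foo' undo_depth=1 redo_depth=0
After op 2 (undo): buf='(empty)' undo_depth=0 redo_depth=1
After op 3 (redo): buf='foo' undo_depth=1 redo_depth=0
After op 4 (type): buf='footwo' undo_depth=2 redo_depth=0
After op 5 (type): buf='footwoblue' undo_depth=3 redo_depth=0
After op 6 (delete): buf='footwo' undo_depth=4 redo_depth=0
After op 7 (undo): buf='footwoblue' undo_depth=3 redo_depth=1
After op 8 (type): buf='footwobluebaz' undo_depth=4 redo_depth=0
After op 9 (undo): buf='footwoblue' undo_depth=3 redo_depth=1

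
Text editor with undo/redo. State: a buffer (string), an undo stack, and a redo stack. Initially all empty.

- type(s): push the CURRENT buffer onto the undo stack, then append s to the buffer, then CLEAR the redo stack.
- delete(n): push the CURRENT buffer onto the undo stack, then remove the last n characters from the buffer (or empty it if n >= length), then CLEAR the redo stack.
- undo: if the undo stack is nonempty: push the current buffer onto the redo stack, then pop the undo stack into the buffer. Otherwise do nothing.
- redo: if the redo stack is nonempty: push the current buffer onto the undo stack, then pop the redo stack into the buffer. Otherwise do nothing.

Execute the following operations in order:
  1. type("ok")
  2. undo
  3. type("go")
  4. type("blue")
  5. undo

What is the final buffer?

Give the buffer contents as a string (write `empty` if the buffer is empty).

Answer: go

Derivation:
After op 1 (type): buf='ok' undo_depth=1 redo_depth=0
After op 2 (undo): buf='(empty)' undo_depth=0 redo_depth=1
After op 3 (type): buf='go' undo_depth=1 redo_depth=0
After op 4 (type): buf='goblue' undo_depth=2 redo_depth=0
After op 5 (undo): buf='go' undo_depth=1 redo_depth=1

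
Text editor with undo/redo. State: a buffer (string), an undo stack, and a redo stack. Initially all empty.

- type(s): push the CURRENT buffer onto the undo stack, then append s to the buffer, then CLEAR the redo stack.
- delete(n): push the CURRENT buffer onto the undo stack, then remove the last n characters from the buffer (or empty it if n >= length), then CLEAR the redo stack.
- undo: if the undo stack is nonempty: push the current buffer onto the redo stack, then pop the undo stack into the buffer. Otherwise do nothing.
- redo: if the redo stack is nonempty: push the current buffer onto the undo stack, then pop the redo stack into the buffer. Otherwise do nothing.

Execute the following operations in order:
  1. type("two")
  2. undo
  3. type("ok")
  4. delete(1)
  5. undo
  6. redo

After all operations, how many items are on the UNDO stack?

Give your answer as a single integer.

Answer: 2

Derivation:
After op 1 (type): buf='two' undo_depth=1 redo_depth=0
After op 2 (undo): buf='(empty)' undo_depth=0 redo_depth=1
After op 3 (type): buf='ok' undo_depth=1 redo_depth=0
After op 4 (delete): buf='o' undo_depth=2 redo_depth=0
After op 5 (undo): buf='ok' undo_depth=1 redo_depth=1
After op 6 (redo): buf='o' undo_depth=2 redo_depth=0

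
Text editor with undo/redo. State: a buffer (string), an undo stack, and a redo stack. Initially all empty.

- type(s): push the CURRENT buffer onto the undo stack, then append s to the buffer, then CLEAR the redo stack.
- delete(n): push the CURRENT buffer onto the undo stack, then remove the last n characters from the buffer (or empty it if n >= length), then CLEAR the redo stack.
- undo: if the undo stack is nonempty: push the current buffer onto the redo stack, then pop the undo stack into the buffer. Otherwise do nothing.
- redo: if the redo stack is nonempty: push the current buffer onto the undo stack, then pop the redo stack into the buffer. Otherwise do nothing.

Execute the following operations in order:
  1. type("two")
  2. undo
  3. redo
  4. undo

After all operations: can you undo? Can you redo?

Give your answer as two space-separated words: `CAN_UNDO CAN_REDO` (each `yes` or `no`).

Answer: no yes

Derivation:
After op 1 (type): buf='two' undo_depth=1 redo_depth=0
After op 2 (undo): buf='(empty)' undo_depth=0 redo_depth=1
After op 3 (redo): buf='two' undo_depth=1 redo_depth=0
After op 4 (undo): buf='(empty)' undo_depth=0 redo_depth=1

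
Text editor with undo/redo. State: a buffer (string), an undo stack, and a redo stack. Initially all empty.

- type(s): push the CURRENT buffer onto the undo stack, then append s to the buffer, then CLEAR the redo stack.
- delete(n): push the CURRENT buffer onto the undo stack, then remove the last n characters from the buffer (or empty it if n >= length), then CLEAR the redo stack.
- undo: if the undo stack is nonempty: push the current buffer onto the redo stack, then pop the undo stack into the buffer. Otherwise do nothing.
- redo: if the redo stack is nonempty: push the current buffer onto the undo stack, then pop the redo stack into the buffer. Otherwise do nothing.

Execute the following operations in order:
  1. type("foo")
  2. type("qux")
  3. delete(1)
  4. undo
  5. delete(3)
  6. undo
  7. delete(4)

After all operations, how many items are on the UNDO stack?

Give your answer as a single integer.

After op 1 (type): buf='foo' undo_depth=1 redo_depth=0
After op 2 (type): buf='fooqux' undo_depth=2 redo_depth=0
After op 3 (delete): buf='fooqu' undo_depth=3 redo_depth=0
After op 4 (undo): buf='fooqux' undo_depth=2 redo_depth=1
After op 5 (delete): buf='foo' undo_depth=3 redo_depth=0
After op 6 (undo): buf='fooqux' undo_depth=2 redo_depth=1
After op 7 (delete): buf='fo' undo_depth=3 redo_depth=0

Answer: 3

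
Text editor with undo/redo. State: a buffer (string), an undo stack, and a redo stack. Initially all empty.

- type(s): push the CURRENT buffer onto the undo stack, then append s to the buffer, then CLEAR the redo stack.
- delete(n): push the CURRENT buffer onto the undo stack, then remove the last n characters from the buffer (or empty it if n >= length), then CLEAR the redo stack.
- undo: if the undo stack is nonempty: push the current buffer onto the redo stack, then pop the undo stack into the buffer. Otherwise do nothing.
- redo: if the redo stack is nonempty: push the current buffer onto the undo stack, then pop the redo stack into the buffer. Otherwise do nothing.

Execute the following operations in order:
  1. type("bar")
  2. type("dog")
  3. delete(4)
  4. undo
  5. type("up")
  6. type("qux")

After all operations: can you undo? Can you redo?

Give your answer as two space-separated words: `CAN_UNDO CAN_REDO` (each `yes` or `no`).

Answer: yes no

Derivation:
After op 1 (type): buf='bar' undo_depth=1 redo_depth=0
After op 2 (type): buf='bardog' undo_depth=2 redo_depth=0
After op 3 (delete): buf='ba' undo_depth=3 redo_depth=0
After op 4 (undo): buf='bardog' undo_depth=2 redo_depth=1
After op 5 (type): buf='bardogup' undo_depth=3 redo_depth=0
After op 6 (type): buf='bardogupqux' undo_depth=4 redo_depth=0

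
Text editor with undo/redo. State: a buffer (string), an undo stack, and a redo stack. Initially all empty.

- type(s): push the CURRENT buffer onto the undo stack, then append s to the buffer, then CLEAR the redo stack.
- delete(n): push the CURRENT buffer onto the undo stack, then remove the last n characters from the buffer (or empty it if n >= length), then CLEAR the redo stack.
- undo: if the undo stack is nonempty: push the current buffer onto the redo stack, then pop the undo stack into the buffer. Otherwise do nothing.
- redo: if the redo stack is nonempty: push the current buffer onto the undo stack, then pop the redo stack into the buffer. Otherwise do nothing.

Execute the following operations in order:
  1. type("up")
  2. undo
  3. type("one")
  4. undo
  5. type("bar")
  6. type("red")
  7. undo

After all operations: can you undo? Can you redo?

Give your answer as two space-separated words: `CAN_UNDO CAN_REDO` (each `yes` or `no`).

Answer: yes yes

Derivation:
After op 1 (type): buf='up' undo_depth=1 redo_depth=0
After op 2 (undo): buf='(empty)' undo_depth=0 redo_depth=1
After op 3 (type): buf='one' undo_depth=1 redo_depth=0
After op 4 (undo): buf='(empty)' undo_depth=0 redo_depth=1
After op 5 (type): buf='bar' undo_depth=1 redo_depth=0
After op 6 (type): buf='barred' undo_depth=2 redo_depth=0
After op 7 (undo): buf='bar' undo_depth=1 redo_depth=1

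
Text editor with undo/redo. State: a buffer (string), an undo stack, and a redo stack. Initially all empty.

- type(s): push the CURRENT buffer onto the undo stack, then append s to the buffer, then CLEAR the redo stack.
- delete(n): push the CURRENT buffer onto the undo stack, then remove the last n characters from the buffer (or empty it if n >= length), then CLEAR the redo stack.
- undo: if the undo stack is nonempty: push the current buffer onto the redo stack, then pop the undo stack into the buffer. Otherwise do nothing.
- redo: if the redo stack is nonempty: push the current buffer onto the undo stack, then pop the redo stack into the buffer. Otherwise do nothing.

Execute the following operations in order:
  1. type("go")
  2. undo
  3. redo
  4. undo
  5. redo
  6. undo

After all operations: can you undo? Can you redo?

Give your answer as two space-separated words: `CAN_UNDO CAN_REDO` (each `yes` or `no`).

Answer: no yes

Derivation:
After op 1 (type): buf='go' undo_depth=1 redo_depth=0
After op 2 (undo): buf='(empty)' undo_depth=0 redo_depth=1
After op 3 (redo): buf='go' undo_depth=1 redo_depth=0
After op 4 (undo): buf='(empty)' undo_depth=0 redo_depth=1
After op 5 (redo): buf='go' undo_depth=1 redo_depth=0
After op 6 (undo): buf='(empty)' undo_depth=0 redo_depth=1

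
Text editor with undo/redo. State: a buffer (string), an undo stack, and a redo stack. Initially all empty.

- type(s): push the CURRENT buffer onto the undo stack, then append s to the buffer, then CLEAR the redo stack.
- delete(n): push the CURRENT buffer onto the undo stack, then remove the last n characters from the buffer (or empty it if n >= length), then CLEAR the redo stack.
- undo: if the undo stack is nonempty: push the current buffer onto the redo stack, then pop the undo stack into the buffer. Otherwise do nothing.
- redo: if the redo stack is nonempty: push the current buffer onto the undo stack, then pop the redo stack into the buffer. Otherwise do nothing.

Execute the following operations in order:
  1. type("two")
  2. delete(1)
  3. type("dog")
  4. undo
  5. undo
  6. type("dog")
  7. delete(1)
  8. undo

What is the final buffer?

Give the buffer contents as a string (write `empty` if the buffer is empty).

Answer: twodog

Derivation:
After op 1 (type): buf='two' undo_depth=1 redo_depth=0
After op 2 (delete): buf='tw' undo_depth=2 redo_depth=0
After op 3 (type): buf='twdog' undo_depth=3 redo_depth=0
After op 4 (undo): buf='tw' undo_depth=2 redo_depth=1
After op 5 (undo): buf='two' undo_depth=1 redo_depth=2
After op 6 (type): buf='twodog' undo_depth=2 redo_depth=0
After op 7 (delete): buf='twodo' undo_depth=3 redo_depth=0
After op 8 (undo): buf='twodog' undo_depth=2 redo_depth=1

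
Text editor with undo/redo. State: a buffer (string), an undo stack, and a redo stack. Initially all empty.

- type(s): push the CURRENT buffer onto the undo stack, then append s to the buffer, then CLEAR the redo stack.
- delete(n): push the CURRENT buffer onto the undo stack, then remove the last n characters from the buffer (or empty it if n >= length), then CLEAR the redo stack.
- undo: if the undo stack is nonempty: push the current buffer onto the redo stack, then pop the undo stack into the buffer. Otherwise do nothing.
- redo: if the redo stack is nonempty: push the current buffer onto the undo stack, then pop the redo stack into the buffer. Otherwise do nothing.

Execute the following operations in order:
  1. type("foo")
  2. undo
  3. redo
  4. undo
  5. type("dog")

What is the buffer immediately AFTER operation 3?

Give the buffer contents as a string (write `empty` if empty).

After op 1 (type): buf='foo' undo_depth=1 redo_depth=0
After op 2 (undo): buf='(empty)' undo_depth=0 redo_depth=1
After op 3 (redo): buf='foo' undo_depth=1 redo_depth=0

Answer: foo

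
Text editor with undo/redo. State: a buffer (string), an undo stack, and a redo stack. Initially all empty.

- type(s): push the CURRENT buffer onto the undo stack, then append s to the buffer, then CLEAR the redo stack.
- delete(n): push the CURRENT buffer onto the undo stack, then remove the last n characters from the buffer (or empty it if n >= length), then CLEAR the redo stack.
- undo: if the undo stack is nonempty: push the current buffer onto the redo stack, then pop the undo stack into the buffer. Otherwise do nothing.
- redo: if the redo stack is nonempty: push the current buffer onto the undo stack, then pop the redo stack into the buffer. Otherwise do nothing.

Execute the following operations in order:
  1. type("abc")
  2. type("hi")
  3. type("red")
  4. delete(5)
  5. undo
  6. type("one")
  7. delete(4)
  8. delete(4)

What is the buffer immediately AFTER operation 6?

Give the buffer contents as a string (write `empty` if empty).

After op 1 (type): buf='abc' undo_depth=1 redo_depth=0
After op 2 (type): buf='abchi' undo_depth=2 redo_depth=0
After op 3 (type): buf='abchired' undo_depth=3 redo_depth=0
After op 4 (delete): buf='abc' undo_depth=4 redo_depth=0
After op 5 (undo): buf='abchired' undo_depth=3 redo_depth=1
After op 6 (type): buf='abchiredone' undo_depth=4 redo_depth=0

Answer: abchiredone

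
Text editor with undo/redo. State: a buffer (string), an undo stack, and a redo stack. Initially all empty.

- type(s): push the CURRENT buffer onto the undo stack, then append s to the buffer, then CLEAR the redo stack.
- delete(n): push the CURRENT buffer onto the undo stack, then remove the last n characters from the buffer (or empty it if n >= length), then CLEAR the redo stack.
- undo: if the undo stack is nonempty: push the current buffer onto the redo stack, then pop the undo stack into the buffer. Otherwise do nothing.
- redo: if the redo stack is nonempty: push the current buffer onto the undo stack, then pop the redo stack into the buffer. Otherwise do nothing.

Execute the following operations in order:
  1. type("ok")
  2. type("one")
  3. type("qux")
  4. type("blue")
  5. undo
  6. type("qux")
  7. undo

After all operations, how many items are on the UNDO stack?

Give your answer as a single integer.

Answer: 3

Derivation:
After op 1 (type): buf='ok' undo_depth=1 redo_depth=0
After op 2 (type): buf='okone' undo_depth=2 redo_depth=0
After op 3 (type): buf='okonequx' undo_depth=3 redo_depth=0
After op 4 (type): buf='okonequxblue' undo_depth=4 redo_depth=0
After op 5 (undo): buf='okonequx' undo_depth=3 redo_depth=1
After op 6 (type): buf='okonequxqux' undo_depth=4 redo_depth=0
After op 7 (undo): buf='okonequx' undo_depth=3 redo_depth=1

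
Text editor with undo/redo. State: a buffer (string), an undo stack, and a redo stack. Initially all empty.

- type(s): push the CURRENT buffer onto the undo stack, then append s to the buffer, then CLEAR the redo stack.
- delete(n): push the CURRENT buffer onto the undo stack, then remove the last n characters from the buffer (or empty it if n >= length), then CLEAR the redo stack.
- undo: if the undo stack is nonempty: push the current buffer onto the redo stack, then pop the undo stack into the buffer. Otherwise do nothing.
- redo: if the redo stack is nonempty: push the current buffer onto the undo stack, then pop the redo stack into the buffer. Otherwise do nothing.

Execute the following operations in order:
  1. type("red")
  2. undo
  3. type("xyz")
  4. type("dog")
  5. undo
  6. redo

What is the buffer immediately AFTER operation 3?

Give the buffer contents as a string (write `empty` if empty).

Answer: xyz

Derivation:
After op 1 (type): buf='red' undo_depth=1 redo_depth=0
After op 2 (undo): buf='(empty)' undo_depth=0 redo_depth=1
After op 3 (type): buf='xyz' undo_depth=1 redo_depth=0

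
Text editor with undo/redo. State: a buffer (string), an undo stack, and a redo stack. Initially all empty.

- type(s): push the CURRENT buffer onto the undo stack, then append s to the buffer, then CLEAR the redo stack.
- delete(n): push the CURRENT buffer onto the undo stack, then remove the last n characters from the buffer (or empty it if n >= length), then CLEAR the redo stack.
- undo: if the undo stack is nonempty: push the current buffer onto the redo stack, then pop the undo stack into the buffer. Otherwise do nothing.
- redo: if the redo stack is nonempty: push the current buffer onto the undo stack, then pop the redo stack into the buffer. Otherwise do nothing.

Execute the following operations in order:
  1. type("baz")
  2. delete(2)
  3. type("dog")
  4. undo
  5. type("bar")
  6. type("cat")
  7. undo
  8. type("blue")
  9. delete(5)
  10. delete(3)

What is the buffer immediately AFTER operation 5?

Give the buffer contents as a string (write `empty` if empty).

Answer: bbar

Derivation:
After op 1 (type): buf='baz' undo_depth=1 redo_depth=0
After op 2 (delete): buf='b' undo_depth=2 redo_depth=0
After op 3 (type): buf='bdog' undo_depth=3 redo_depth=0
After op 4 (undo): buf='b' undo_depth=2 redo_depth=1
After op 5 (type): buf='bbar' undo_depth=3 redo_depth=0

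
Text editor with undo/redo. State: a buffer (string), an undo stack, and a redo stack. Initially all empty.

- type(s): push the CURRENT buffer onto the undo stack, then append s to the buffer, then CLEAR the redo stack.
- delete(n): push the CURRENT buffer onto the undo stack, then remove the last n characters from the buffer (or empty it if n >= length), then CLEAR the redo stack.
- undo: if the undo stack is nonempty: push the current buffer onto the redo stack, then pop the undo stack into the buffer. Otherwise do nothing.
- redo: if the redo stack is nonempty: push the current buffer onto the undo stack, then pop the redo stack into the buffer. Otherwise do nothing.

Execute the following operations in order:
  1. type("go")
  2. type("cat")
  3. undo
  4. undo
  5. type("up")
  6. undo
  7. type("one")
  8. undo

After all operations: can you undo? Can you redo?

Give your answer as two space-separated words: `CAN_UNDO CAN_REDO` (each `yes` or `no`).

Answer: no yes

Derivation:
After op 1 (type): buf='go' undo_depth=1 redo_depth=0
After op 2 (type): buf='gocat' undo_depth=2 redo_depth=0
After op 3 (undo): buf='go' undo_depth=1 redo_depth=1
After op 4 (undo): buf='(empty)' undo_depth=0 redo_depth=2
After op 5 (type): buf='up' undo_depth=1 redo_depth=0
After op 6 (undo): buf='(empty)' undo_depth=0 redo_depth=1
After op 7 (type): buf='one' undo_depth=1 redo_depth=0
After op 8 (undo): buf='(empty)' undo_depth=0 redo_depth=1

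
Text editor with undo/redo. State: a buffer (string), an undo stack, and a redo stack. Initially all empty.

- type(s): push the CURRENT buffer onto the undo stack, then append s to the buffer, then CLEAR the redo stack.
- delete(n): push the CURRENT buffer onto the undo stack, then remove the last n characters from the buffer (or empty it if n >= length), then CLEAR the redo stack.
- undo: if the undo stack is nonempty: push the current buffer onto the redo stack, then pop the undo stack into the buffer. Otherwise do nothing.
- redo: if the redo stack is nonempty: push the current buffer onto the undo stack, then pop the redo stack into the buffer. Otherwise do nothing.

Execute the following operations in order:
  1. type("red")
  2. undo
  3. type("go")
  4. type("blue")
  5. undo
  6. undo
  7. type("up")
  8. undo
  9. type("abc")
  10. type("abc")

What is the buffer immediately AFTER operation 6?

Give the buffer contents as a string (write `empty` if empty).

Answer: empty

Derivation:
After op 1 (type): buf='red' undo_depth=1 redo_depth=0
After op 2 (undo): buf='(empty)' undo_depth=0 redo_depth=1
After op 3 (type): buf='go' undo_depth=1 redo_depth=0
After op 4 (type): buf='goblue' undo_depth=2 redo_depth=0
After op 5 (undo): buf='go' undo_depth=1 redo_depth=1
After op 6 (undo): buf='(empty)' undo_depth=0 redo_depth=2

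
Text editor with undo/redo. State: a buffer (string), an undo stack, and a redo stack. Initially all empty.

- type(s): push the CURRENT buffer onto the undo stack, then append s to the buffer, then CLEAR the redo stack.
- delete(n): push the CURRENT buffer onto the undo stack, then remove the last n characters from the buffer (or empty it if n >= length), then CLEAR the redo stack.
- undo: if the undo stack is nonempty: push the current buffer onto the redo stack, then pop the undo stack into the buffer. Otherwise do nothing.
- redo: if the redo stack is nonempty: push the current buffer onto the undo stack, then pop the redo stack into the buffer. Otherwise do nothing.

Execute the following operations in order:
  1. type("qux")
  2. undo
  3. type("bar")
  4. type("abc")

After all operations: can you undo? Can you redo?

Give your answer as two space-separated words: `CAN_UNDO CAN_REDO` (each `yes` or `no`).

After op 1 (type): buf='qux' undo_depth=1 redo_depth=0
After op 2 (undo): buf='(empty)' undo_depth=0 redo_depth=1
After op 3 (type): buf='bar' undo_depth=1 redo_depth=0
After op 4 (type): buf='barabc' undo_depth=2 redo_depth=0

Answer: yes no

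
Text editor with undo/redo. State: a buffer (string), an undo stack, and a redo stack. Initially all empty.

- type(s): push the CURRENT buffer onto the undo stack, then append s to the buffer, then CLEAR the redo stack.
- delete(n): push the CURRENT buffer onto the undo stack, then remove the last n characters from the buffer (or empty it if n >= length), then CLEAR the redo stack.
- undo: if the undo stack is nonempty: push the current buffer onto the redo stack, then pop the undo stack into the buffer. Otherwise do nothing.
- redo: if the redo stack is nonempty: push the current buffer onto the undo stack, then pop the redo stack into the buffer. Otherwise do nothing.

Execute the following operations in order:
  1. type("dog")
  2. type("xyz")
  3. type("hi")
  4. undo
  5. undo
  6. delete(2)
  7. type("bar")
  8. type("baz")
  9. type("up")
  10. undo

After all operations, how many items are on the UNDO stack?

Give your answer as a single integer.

After op 1 (type): buf='dog' undo_depth=1 redo_depth=0
After op 2 (type): buf='dogxyz' undo_depth=2 redo_depth=0
After op 3 (type): buf='dogxyzhi' undo_depth=3 redo_depth=0
After op 4 (undo): buf='dogxyz' undo_depth=2 redo_depth=1
After op 5 (undo): buf='dog' undo_depth=1 redo_depth=2
After op 6 (delete): buf='d' undo_depth=2 redo_depth=0
After op 7 (type): buf='dbar' undo_depth=3 redo_depth=0
After op 8 (type): buf='dbarbaz' undo_depth=4 redo_depth=0
After op 9 (type): buf='dbarbazup' undo_depth=5 redo_depth=0
After op 10 (undo): buf='dbarbaz' undo_depth=4 redo_depth=1

Answer: 4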